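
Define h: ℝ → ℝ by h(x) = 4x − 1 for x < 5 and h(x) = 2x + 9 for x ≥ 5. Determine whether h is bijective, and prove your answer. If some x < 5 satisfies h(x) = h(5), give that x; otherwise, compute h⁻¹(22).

Both pieces are strictly increasing (slopes 4 and 2), so each is injective on its own interval.
The left piece maps (−∞, 5) onto (−∞, 19); the right piece maps [5, ∞) onto [19, ∞).
Since 19 = 19, the images partition ℝ: h is injective and surjective, hence bijective.
Because the two images are disjoint, no x < 5 has h(x) = h(5), so we compute h⁻¹(22): 22 lies in [19, ∞), so solve 2x + 9 = 22: x = (22 − 9)/2 = 13/2.

13/2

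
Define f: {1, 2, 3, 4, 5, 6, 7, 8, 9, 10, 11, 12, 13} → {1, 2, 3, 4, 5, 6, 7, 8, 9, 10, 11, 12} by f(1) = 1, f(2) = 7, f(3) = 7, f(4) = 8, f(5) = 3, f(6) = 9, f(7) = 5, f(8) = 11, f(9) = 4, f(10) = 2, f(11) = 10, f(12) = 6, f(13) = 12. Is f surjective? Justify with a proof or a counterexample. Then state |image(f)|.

12

Every element of the codomain has a preimage: 1 = f(1), 2 = f(10), 3 = f(5), 4 = f(9), 5 = f(7), 6 = f(12), 7 = f(2), 8 = f(4), 9 = f(6), 10 = f(11), 11 = f(8), 12 = f(13).
Hence f is surjective.
The image of f is {1, 2, 3, 4, 5, 6, 7, 8, 9, 10, 11, 12}, which has 12 elements.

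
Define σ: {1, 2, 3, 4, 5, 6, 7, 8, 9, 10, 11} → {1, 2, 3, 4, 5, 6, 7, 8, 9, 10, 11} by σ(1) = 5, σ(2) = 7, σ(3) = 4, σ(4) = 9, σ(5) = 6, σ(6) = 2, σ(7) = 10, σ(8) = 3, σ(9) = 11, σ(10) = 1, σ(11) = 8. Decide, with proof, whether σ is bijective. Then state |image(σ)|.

11

The values 5, 7, 4, 9, 6, 2, 10, 3, 11, 1, 8 are a permutation of {1, 2, 3, 4, 5, 6, 7, 8, 9, 10, 11}: each element appears exactly once.
So σ is injective and surjective, hence bijective.
The image of σ is {1, 2, 3, 4, 5, 6, 7, 8, 9, 10, 11}, which has 11 elements.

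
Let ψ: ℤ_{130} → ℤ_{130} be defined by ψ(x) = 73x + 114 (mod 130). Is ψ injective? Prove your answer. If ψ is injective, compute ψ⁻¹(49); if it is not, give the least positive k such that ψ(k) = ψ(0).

Suppose ψ(x_1) = ψ(x_2) in ℤ_{130}. Then 73x_1 + 114 ≡ 73x_2 + 114 (mod 130), thus 73(x_1 − x_2) ≡ 0 (mod 130).
Since gcd(73, 130) = 1, 73 is invertible modulo 130, so x_1 − x_2 ≡ 0 (mod 130), i.e. x_1 = x_2.
Therefore ψ is injective.
We now compute 73⁻¹ mod 130 explicitly. Euclid's algorithm: 130 = 1·73 + 57, 73 = 1·57 + 16, 57 = 3·16 + 9, 16 = 1·9 + 7, 9 = 1·7 + 2, 7 = 3·2 + 1; back-substituting gives 1 = 57·73 − 32·130, so 73⁻¹ ≡ 57 (mod 130).
Since ψ is injective, we compute ψ⁻¹(49): solve 73x + 114 ≡ 49 (mod 130), i.e. 73x ≡ 65 (mod 130).
Multiplying by 73⁻¹ = 57 gives x ≡ 57·65 = 3705 = 28·130 + 65 ≡ 65 (mod 130).
Check: ψ(65) = 73·65 + 114 = 4859 = 37·130 + 49 ≡ 49 (mod 130).

65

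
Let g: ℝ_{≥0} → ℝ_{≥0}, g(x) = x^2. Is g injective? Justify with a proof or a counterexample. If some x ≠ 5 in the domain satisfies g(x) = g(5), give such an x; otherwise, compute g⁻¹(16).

4

On ℝ_{≥0}, x ↦ x^2 is strictly increasing, so g(u) = g(v) forces u = v. So g is injective.
Since x ↦ x^2 is strictly increasing on ℝ_{≥0}, it is injective there, so no x ≠ 5 in the domain has g(x) = g(5). We therefore compute g⁻¹(16) = 16^{1/2} = 4 (indeed 4^2 = 16).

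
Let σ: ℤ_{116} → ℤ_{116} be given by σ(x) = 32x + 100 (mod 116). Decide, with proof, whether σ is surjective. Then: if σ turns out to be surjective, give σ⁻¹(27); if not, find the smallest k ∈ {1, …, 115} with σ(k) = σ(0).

29

Since gcd(32, 116) = 4, we have 32x ≡ 0 (mod 4) for all x, so σ(x) ≡ 0 (mod 4).
But 1 ≢ 0 (mod 4), so 1 ∈ ℤ_{116} has no preimage. Hence σ is not surjective.
Since σ is not surjective, we find the least positive k with σ(k) = σ(0): this means 32k ≡ 0 (mod 116), i.e. 116 ∣ 32k. Since gcd(32, 116) = 4, dividing through by 4 this holds exactly when 29 ∣ 8k, and as gcd(8, 29) = 1, exactly when 29 ∣ k.
The smallest positive such k is 29.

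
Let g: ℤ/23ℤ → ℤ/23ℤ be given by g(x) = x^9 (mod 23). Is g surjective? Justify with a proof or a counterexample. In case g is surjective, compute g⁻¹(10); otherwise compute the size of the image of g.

19

Since 23 is prime, the nonzero elements of ℤ/23ℤ form a cyclic group of order 22.
As gcd(9, 22) = 1, raising to the 9th power is a bijection on this group: if s^9 ≡ t^9 then (st^{−1})^9 = 1, and the only element of order dividing gcd(9, 22) = 1 is 1, so s = t.
With g(0) = 0 this makes g injective on all of ℤ/23ℤ, hence bijective (finite equal-size domain and codomain). In particular g is surjective.
Since g is surjective, we find the preimage of 10. The inverse of x ↦ x^9 on (ℤ/23ℤ)^× is x ↦ x^5, because 9·5 = 45 = 2·22 + 1 ≡ 1 (mod 22) and x^{22} = 1 for x ≠ 0 (Fermat). So g⁻¹(10) = 10^5 mod 23.
Repeated squaring mod 23: 10^1 ≡ 10, 10^2 ≡ 10² = 100 ≡ 8, 10^4 ≡ 8² = 64 ≡ 18. Since 5 = 4 + 1, 10^5 ≡ 18·10: 18·10 = 180 ≡ 19. So 10^5 ≡ 19 (mod 23).
Hence g⁻¹(10) = 19.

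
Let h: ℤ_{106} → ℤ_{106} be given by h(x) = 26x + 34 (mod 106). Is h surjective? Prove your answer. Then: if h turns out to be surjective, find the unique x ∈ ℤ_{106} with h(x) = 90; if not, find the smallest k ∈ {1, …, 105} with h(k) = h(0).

Since gcd(26, 106) = 2, we have 26x ≡ 0 (mod 2) for all x, so h(x) ≡ 0 (mod 2).
But 1 ≢ 0 (mod 2), so 1 ∈ ℤ_{106} has no preimage. Thus h is not surjective.
Since h is not surjective, we find the least positive k with h(k) = h(0): this means 26k ≡ 0 (mod 106), i.e. 106 ∣ 26k. Since gcd(26, 106) = 2, dividing through by 2 this holds exactly when 53 ∣ 13k, and as gcd(13, 53) = 1, exactly when 53 ∣ k.
The smallest positive such k is 53.

53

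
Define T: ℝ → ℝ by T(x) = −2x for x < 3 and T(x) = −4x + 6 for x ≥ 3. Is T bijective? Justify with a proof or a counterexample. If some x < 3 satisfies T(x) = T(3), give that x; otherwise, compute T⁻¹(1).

Both pieces are strictly decreasing (slopes −2 and −4), so each is injective on its own interval.
The left piece maps (−∞, 3) onto (−6, ∞); the right piece maps [3, ∞) onto (−∞, −6].
Since −6 = −6, the images partition ℝ: T is injective and surjective, hence bijective.
Because the two images are disjoint, no x < 3 has T(x) = T(3), so we compute T⁻¹(1): 1 lies in (−6, ∞), so solve −2x = 1: x = (1 − 0)/(−2) = −1/2.

-1/2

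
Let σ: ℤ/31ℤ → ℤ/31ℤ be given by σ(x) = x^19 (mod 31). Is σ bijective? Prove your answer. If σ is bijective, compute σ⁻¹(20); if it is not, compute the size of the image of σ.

Since 31 is prime, the nonzero elements of ℤ/31ℤ form a cyclic group of order 30.
As gcd(19, 30) = 1, raising to the 19th power is a bijection on this group: if a^19 ≡ b^19 then (ab^{−1})^19 = 1, and the only element of order dividing gcd(19, 30) = 1 is 1, so a = b.
With σ(0) = 0 this makes σ injective on all of ℤ/31ℤ, hence bijective (finite equal-size domain and codomain). In particular σ is bijective.
Since σ is bijective, we find the preimage of 20. The inverse of x ↦ x^19 on (ℤ/31ℤ)^× is x ↦ x^19, because 19·19 = 361 = 12·30 + 1 ≡ 1 (mod 30) and x^{30} = 1 for x ≠ 0 (Fermat). So σ⁻¹(20) = 20^19 mod 31.
Repeated squaring mod 31: 20^1 ≡ 20, 20^2 ≡ 20² = 400 ≡ 28, 20^4 ≡ 28² = 784 ≡ 9, 20^8 ≡ 9² = 81 ≡ 19, 20^16 ≡ 19² = 361 ≡ 20. Since 19 = 16 + 2 + 1, 20^19 ≡ 20·28·20: 20·28 = 560 ≡ 2, then 2·20 = 40 ≡ 9. So 20^19 ≡ 9 (mod 31).
Hence σ⁻¹(20) = 9.

9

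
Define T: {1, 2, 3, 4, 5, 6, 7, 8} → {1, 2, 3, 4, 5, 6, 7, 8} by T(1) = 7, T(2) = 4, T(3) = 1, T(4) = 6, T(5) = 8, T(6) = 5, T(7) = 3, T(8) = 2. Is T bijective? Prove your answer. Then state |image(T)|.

The values 7, 4, 1, 6, 8, 5, 3, 2 are a permutation of {1, 2, 3, 4, 5, 6, 7, 8}: each element appears exactly once.
So T is injective and surjective, hence bijective.
The image of T is {1, 2, 3, 4, 5, 6, 7, 8}, which has 8 elements.

8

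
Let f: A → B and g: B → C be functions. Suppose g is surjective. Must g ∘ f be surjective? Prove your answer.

not surjective

No. Take A = {0}, B = C = {0, 1, 2, 3}, f(0) = 0, and g = identity (surjective).
Then (g ∘ f)(0) = 0, and 3 ∈ C has no preimage under g ∘ f, so g ∘ f is not surjective.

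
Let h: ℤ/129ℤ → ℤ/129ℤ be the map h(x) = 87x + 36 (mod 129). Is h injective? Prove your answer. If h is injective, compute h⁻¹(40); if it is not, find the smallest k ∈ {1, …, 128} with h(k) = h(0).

43

We have gcd(87, 129) = 3 > 1. Taking u = 0 and v = 43: h(0) = 36 and h(43) = 87·43 + 36 = 3777 ≡ 36 (mod 129).
So h(0) = h(43) while 0 ≠ 43, hence h is not injective.
Since h is not injective, we find the least positive k with h(k) = h(0): this means 87k ≡ 0 (mod 129), i.e. 129 ∣ 87k. Since gcd(87, 129) = 3, dividing through by 3 this holds exactly when 43 ∣ 29k, and as gcd(29, 43) = 1, exactly when 43 ∣ k.
The smallest positive such k is 43.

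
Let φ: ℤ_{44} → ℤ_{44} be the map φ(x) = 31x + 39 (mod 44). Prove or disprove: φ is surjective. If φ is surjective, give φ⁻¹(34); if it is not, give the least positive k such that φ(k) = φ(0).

41

Since gcd(31, 44) = 1, 31 is invertible modulo 44. Euclid's algorithm: 44 = 1·31 + 13, 31 = 2·13 + 5, 13 = 2·5 + 3, 5 = 1·3 + 2, 3 = 1·2 + 1; back-substituting gives 1 = 27·31 − 19·44, so 31⁻¹ ≡ 27 (mod 44).
Then y ↦ 27(y − 39) is a two-sided inverse to φ, so every y ∈ ℤ_{44} has a preimage.
Hence φ is surjective.
Since φ is surjective, we find φ⁻¹(34): we need 31x ≡ 34 − 39 ≡ 39 (mod 44). Using 31⁻¹ = 27: x ≡ 27·39 = 1053 = 23·44 + 41, so x = 41.
Check: φ(41) = 31·41 + 39 = 1310 = 29·44 + 34 ≡ 34 (mod 44).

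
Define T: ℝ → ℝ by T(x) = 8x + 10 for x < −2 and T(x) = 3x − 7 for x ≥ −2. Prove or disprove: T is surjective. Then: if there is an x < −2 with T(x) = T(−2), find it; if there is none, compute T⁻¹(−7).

-23/8

Both pieces are strictly increasing (slopes 8 and 3), so each is injective on its own interval.
The left piece maps (−∞, −2) onto (−∞, −6); the right piece maps [−2, ∞) onto [−13, ∞).
The union (−∞, −6) ∪ [−13, ∞) covers ℝ, so T is surjective.
For the follow-up: the images overlap, so an x < −2 with T(x) = T(−2) exists. T(−2) = −13; solving 8x + 10 = −13 for x < −2 gives x = (−13 − 10)/8 = −23/8.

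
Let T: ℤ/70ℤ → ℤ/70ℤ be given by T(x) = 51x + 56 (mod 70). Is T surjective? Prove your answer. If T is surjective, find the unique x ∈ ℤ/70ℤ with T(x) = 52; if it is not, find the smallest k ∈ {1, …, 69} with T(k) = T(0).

26

Recall: T is surjective if every y in the codomain equals T(x) for some x in the domain.
Since gcd(51, 70) = 1, 51 is invertible modulo 70. Euclid's algorithm: 70 = 1·51 + 19, 51 = 2·19 + 13, 19 = 1·13 + 6, 13 = 2·6 + 1; back-substituting gives 1 = 11·51 − 8·70, so 51⁻¹ ≡ 11 (mod 70).
Then y ↦ 11(y − 56) is a two-sided inverse to T, so every y ∈ ℤ/70ℤ has a preimage.
Therefore T is surjective.
Since T is surjective, we compute T⁻¹(52): solve 51x + 56 ≡ 52 (mod 70), i.e. 51x ≡ 66 (mod 70).
Multiplying by 51⁻¹ = 11 gives x ≡ 11·66 = 726 = 10·70 + 26 ≡ 26 (mod 70).
Check: T(26) = 51·26 + 56 = 1382 = 19·70 + 52 ≡ 52 (mod 70).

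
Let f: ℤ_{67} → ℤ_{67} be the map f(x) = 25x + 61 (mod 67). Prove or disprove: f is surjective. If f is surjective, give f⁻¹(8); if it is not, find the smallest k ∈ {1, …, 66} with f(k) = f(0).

Since gcd(25, 67) = 1, 25 is invertible modulo 67. Euclid's algorithm: 67 = 2·25 + 17, 25 = 1·17 + 8, 17 = 2·8 + 1; back-substituting gives 1 = 59·25 − 22·67, so 25⁻¹ ≡ 59 (mod 67).
For any y ∈ ℤ_{67}, x = 59(y − 61) mod 67 satisfies f(x) = 25·59(y − 61) + 61 ≡ y (since 25·59 ≡ 1 mod 67). So every y has a preimage.
So f is surjective.
Since f is surjective, we compute f⁻¹(8): solve 25x + 61 ≡ 8 (mod 67), i.e. 25x ≡ 14 (mod 67).
Multiplying by 25⁻¹ = 59 gives x ≡ 59·14 = 826 = 12·67 + 22 ≡ 22 (mod 67).
Check: f(22) = 25·22 + 61 = 611 = 9·67 + 8 ≡ 8 (mod 67).

22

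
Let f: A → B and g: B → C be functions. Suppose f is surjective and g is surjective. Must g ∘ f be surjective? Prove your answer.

Let c ∈ C. Since g is surjective, there is b ∈ B with g(b) = c. Since f is surjective, there is a ∈ A with f(a) = b.
Then (g ∘ f)(a) = g(b) = c. Thus g ∘ f is surjective.

surjective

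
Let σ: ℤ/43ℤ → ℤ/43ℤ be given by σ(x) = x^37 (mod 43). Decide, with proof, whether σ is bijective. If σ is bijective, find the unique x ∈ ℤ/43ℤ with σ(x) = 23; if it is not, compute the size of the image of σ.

40

Since 43 is prime, the nonzero elements of ℤ/43ℤ form a cyclic group of order 42.
As gcd(37, 42) = 1, raising to the 37th power is a bijection on this group: if u^37 ≡ v^37 then (uv^{−1})^37 = 1, and the only element of order dividing gcd(37, 42) = 1 is 1, so u = v.
With σ(0) = 0 this makes σ injective on all of ℤ/43ℤ, hence bijective (finite equal-size domain and codomain). In particular σ is bijective.
Since σ is bijective, we find the preimage of 23. The inverse of x ↦ x^37 on (ℤ/43ℤ)^× is x ↦ x^25, because 37·25 = 925 = 22·42 + 1 ≡ 1 (mod 42) and x^{42} = 1 for x ≠ 0 (Fermat). So σ⁻¹(23) = 23^25 mod 43.
Repeated squaring mod 43: 23^1 ≡ 23, 23^2 ≡ 23² = 529 ≡ 13, 23^4 ≡ 13² = 169 ≡ 40, 23^8 ≡ 40² = 1600 ≡ 9, 23^16 ≡ 9² = 81 ≡ 38. Since 25 = 16 + 8 + 1, 23^25 ≡ 38·9·23: 38·9 = 342 ≡ 41, then 41·23 = 943 ≡ 40. So 23^25 ≡ 40 (mod 43).
Hence σ⁻¹(23) = 40.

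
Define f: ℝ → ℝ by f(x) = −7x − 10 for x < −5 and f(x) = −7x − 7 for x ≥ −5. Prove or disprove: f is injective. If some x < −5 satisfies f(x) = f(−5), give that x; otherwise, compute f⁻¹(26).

Both pieces are strictly decreasing (slopes −7 and −7), so each is injective on its own interval.
The left piece maps (−∞, −5) onto (25, ∞); the right piece maps [−5, ∞) onto (−∞, 28].
These images overlap. In particular f(−5) = 28 (right piece), and solving −7x − 10 = 28 on the left piece gives x = −38/7 < −5.
So f(−38/7) = f(−5) with −38/7 ≠ −5, and f is not injective. This x = −38/7 is the requested value below −5.

-38/7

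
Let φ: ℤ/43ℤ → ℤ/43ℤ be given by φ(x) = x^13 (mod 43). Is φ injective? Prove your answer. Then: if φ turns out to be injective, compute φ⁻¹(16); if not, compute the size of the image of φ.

35

Since 43 is prime, the nonzero elements of ℤ/43ℤ form a cyclic group of order 42.
As gcd(13, 42) = 1, raising to the 13th power is a bijection on this group: if u^13 ≡ v^13 then (uv^{−1})^13 = 1, and the only element of order dividing gcd(13, 42) = 1 is 1, so u = v.
With φ(0) = 0 this makes φ injective on all of ℤ/43ℤ, hence bijective (finite equal-size domain and codomain). In particular φ is injective.
Since φ is injective, we find the preimage of 16. The inverse of x ↦ x^13 on (ℤ/43ℤ)^× is x ↦ x^13, because 13·13 = 169 = 4·42 + 1 ≡ 1 (mod 42) and x^{42} = 1 for x ≠ 0 (Fermat). So φ⁻¹(16) = 16^13 mod 43.
Repeated squaring mod 43: 16^1 ≡ 16, 16^2 ≡ 16² = 256 ≡ 41, 16^4 ≡ 41² = 1681 ≡ 4, 16^8 ≡ 4² = 16. Since 13 = 8 + 4 + 1, 16^13 ≡ 16·4·16: 16·4 = 64 ≡ 21, then 21·16 = 336 ≡ 35. So 16^13 ≡ 35 (mod 43).
Hence φ⁻¹(16) = 35.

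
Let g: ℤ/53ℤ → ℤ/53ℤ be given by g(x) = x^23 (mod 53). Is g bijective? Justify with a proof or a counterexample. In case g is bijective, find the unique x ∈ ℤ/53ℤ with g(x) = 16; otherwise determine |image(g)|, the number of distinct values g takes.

Since 53 is prime, the nonzero elements of ℤ/53ℤ form a cyclic group of order 52.
As gcd(23, 52) = 1, raising to the 23rd power is a bijection on this group: if s^23 ≡ t^23 then (st^{−1})^23 = 1, and the only element of order dividing gcd(23, 52) = 1 is 1, so s = t.
With g(0) = 0 this makes g injective on all of ℤ/53ℤ, hence bijective (finite equal-size domain and codomain). In particular g is bijective.
Since g is bijective, we find the preimage of 16. The inverse of x ↦ x^23 on (ℤ/53ℤ)^× is x ↦ x^43, because 23·43 = 989 = 19·52 + 1 ≡ 1 (mod 52) and x^{52} = 1 for x ≠ 0 (Fermat). So g⁻¹(16) = 16^43 mod 53.
Repeated squaring mod 53: 16^1 ≡ 16, 16^2 ≡ 16² = 256 ≡ 44, 16^4 ≡ 44² = 1936 ≡ 28, 16^8 ≡ 28² = 784 ≡ 42, 16^16 ≡ 42² = 1764 ≡ 15, 16^32 ≡ 15² = 225 ≡ 13. Since 43 = 32 + 8 + 2 + 1, 16^43 ≡ 13·42·44·16: 13·42 = 546 ≡ 16, then 16·44 = 704 ≡ 15, then 15·16 = 240 ≡ 28. So 16^43 ≡ 28 (mod 53).
Hence g⁻¹(16) = 28.

28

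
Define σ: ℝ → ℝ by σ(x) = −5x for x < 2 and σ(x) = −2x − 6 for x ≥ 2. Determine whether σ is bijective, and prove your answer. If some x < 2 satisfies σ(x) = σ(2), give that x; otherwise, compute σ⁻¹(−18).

6

Both pieces are strictly decreasing (slopes −5 and −2), so each is injective on its own interval.
The left piece maps (−∞, 2) onto (−10, ∞); the right piece maps [2, ∞) onto (−∞, −10].
Since −10 = −10, the images partition ℝ: σ is injective and surjective, hence bijective.
Because the two images are disjoint, no x < 2 has σ(x) = σ(2), so we compute σ⁻¹(−18): −18 lies in (−∞, −10], so solve −2x − 6 = −18: x = (−18 + 6)/(−2) = 6.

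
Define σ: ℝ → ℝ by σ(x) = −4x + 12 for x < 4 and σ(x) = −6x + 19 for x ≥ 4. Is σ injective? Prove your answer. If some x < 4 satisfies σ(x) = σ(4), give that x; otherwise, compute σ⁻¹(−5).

Both pieces are strictly decreasing (slopes −4 and −6), so each is injective on its own interval.
The left piece maps (−∞, 4) onto (−4, ∞); the right piece maps [4, ∞) onto (−∞, −5].
These images are disjoint, so no value is attained by both pieces. So σ is injective.
Because the two images are disjoint, no x < 4 has σ(x) = σ(4), so we compute σ⁻¹(−5): −5 lies in (−∞, −5], so solve −6x + 19 = −5: x = (−5 − 19)/(−6) = 4.

4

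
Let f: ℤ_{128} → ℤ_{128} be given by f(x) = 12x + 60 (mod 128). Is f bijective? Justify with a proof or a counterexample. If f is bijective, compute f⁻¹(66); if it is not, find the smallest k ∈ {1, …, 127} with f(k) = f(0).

32

Recall: f is injective if f(x_1) = f(x_2) implies x_1 = x_2.
We have gcd(12, 128) = 4 > 1. Taking x_1 = 0 and x_2 = 32: f(0) = 60 and f(32) = 12·32 + 60 = 444 ≡ 60 (mod 128).
So f(0) = f(32) while 0 ≠ 32, therefore f is not injective, hence not bijective.
Since f is not bijective, we find the least positive k with f(k) = f(0): this means 12k ≡ 0 (mod 128), i.e. 128 ∣ 12k. Since gcd(12, 128) = 4, dividing through by 4 this holds exactly when 32 ∣ 3k, and as gcd(3, 32) = 1, exactly when 32 ∣ k.
The smallest positive such k is 32.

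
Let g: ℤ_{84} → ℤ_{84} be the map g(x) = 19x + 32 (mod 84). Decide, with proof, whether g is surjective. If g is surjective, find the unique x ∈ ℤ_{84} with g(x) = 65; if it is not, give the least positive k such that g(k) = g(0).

15

Since gcd(19, 84) = 1, 19 is invertible modulo 84. Euclid's algorithm: 84 = 4·19 + 8, 19 = 2·8 + 3, 8 = 2·3 + 2, 3 = 1·2 + 1; back-substituting gives 1 = 31·19 − 7·84, so 19⁻¹ ≡ 31 (mod 84).
For any y ∈ ℤ_{84}, x = 31(y − 32) mod 84 satisfies g(x) = 19·31(y − 32) + 32 ≡ y (since 19·31 ≡ 1 mod 84). So every y has a preimage.
Thus g is surjective.
Since g is surjective, we compute g⁻¹(65): solve 19x + 32 ≡ 65 (mod 84), i.e. 19x ≡ 33 (mod 84).
Multiplying by 19⁻¹ = 31 gives x ≡ 31·33 = 1023 = 12·84 + 15 ≡ 15 (mod 84).
Check: g(15) = 19·15 + 32 = 317 = 3·84 + 65 ≡ 65 (mod 84).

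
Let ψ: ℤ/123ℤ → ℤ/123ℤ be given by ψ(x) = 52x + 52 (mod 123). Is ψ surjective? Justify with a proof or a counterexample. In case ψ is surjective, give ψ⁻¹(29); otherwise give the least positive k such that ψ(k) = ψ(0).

106

Recall: ψ is surjective if every y in the codomain equals ψ(x) for some x in the domain.
Since gcd(52, 123) = 1, 52 is invertible modulo 123. Euclid's algorithm: 123 = 2·52 + 19, 52 = 2·19 + 14, 19 = 1·14 + 5, 14 = 2·5 + 4, 5 = 1·4 + 1; back-substituting gives 1 = 97·52 − 41·123, so 52⁻¹ ≡ 97 (mod 123).
Then y ↦ 97(y − 52) is a two-sided inverse to ψ, so every y ∈ ℤ/123ℤ has a preimage.
Hence ψ is surjective.
Since ψ is surjective, we compute ψ⁻¹(29): solve 52x + 52 ≡ 29 (mod 123), i.e. 52x ≡ 100 (mod 123).
Multiplying by 52⁻¹ = 97 gives x ≡ 97·100 = 9700 = 78·123 + 106 ≡ 106 (mod 123).
Check: ψ(106) = 52·106 + 52 = 5564 = 45·123 + 29 ≡ 29 (mod 123).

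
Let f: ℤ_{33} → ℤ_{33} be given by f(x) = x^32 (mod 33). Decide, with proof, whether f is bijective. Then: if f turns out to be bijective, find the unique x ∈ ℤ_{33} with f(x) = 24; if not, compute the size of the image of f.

12

f(4): Repeated squaring mod 33: 4^1 ≡ 4, 4^2 ≡ 4² = 16, 4^4 ≡ 16² = 256 ≡ 25, 4^8 ≡ 25² = 625 ≡ 31, 4^16 ≡ 31² = 961 ≡ 4, 4^32 ≡ 4² = 16. So 4^32 ≡ 16 (mod 33).
f(7): Repeated squaring mod 33: 7^1 ≡ 7, 7^2 ≡ 7² = 49 ≡ 16, 7^4 ≡ 16² = 256 ≡ 25, 7^8 ≡ 25² = 625 ≡ 31, 7^16 ≡ 31² = 961 ≡ 4, 7^32 ≡ 4² = 16. So 7^32 ≡ 16 (mod 33).
So f(4) = f(7) = 16 while 4 ≠ 7, hence f is not injective, hence not bijective.
Since f is not bijective, we determine |image(f)|. Computing x^32 mod 33 for each x (by repeated squaring, reducing mod 33 at every step), the values f(0), f(1), …, f(32) are: 0, 1, 4, 9, 16, 25, 3, 16, 31, 15, 1, 22, 12, 4, 31, 27, 25, 25, 27, 31, 4, 12, 22, 1, 15, 31, 16, 3, 25, 16, 9, 4, 1.
The distinct values are {0, 1, 3, 4, 9, 12, 15, 16, 22, 25, 27, 31}; there are 12 of them.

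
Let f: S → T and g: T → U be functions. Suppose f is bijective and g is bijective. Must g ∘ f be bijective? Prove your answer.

bijective

Injectivity: if g(f(s)) = g(f(t)) then f(s) = f(t) (g injective) so s = t (f injective).
Surjectivity: for c ∈ U pick b with g(b) = c, then a with f(a) = b; then (g ∘ f)(a) = c.
Hence g ∘ f is bijective.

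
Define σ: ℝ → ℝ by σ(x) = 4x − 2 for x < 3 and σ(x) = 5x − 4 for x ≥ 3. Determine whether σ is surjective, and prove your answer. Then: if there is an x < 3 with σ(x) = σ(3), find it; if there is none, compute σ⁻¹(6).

Both pieces are strictly increasing (slopes 4 and 5), so each is injective on its own interval.
The left piece maps (−∞, 3) onto (−∞, 10); the right piece maps [3, ∞) onto [11, ∞).
The union (−∞, 10) ∪ [11, ∞) omits the interval between 10 and 11; in particular 10 has no preimage. So σ is not surjective.
Because the two images are disjoint, no x < 3 has σ(x) = σ(3), so we compute σ⁻¹(6): 6 lies in (−∞, 10), so solve 4x − 2 = 6: x = (6 + 2)/4 = 2.

2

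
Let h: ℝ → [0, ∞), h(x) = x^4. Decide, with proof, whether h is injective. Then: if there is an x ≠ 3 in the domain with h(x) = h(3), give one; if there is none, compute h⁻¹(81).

-3

h(3) = 81 = (−3)^4 = h(−3) (since 4 is even), with 3 ≠ −3. So h is not injective.
For the follow-up, such an x exists: taking x = −3 ∈ ℝ gives h(−3) = 81 = h(3) with −3 ≠ 3.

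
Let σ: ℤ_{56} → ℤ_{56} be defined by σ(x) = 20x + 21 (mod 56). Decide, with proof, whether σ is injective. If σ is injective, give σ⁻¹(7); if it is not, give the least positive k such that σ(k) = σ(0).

By definition, σ is injective when σ(s) = σ(t) forces s = t.
We have gcd(20, 56) = 4 > 1. Taking s = 0 and t = 14: σ(0) = 21 and σ(14) = 20·14 + 21 = 301 ≡ 21 (mod 56).
So σ(0) = σ(14) while 0 ≠ 14, so σ is not injective.
Since σ is not injective, we find the least positive k with σ(k) = σ(0): this means 20k ≡ 0 (mod 56), i.e. 56 ∣ 20k. Since gcd(20, 56) = 4, dividing through by 4 this holds exactly when 14 ∣ 5k, and as gcd(5, 14) = 1, exactly when 14 ∣ k.
The smallest positive such k is 14.

14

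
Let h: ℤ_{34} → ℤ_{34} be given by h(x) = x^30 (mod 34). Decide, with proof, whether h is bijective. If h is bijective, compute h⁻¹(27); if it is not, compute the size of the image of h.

h(16): Repeated squaring mod 34: 16^1 ≡ 16, 16^2 ≡ 16² = 256 ≡ 18, 16^4 ≡ 18² = 324 ≡ 18, 16^8 ≡ 18² = 324 ≡ 18, 16^16 ≡ 18² = 324 ≡ 18. Since 30 = 16 + 8 + 4 + 2, 16^30 ≡ 18·18·18·18: 18·18 = 324 ≡ 18, then 18·18 = 324 ≡ 18, then 18·18 = 324 ≡ 18. So 16^30 ≡ 18 (mod 34).
h(18): Repeated squaring mod 34: 18^1 ≡ 18, 18^2 ≡ 18² = 324 ≡ 18, 18^4 ≡ 18² = 324 ≡ 18, 18^8 ≡ 18² = 324 ≡ 18, 18^16 ≡ 18² = 324 ≡ 18. Since 30 = 16 + 8 + 4 + 2, 18^30 ≡ 18·18·18·18: 18·18 = 324 ≡ 18, then 18·18 = 324 ≡ 18, then 18·18 = 324 ≡ 18. So 18^30 ≡ 18 (mod 34).
So h(16) = h(18) = 18 while 16 ≠ 18, thus h is not injective, hence not bijective.
Since h is not bijective, we determine |image(h)|. Computing x^30 mod 34 for each x (by repeated squaring, reducing mod 34 at every step), the values h(0), h(1), …, h(33) are: 0, 1, 30, 19, 16, 15, 26, 25, 4, 21, 8, 9, 32, 33, 2, 13, 18, 17, 18, 13, 2, 33, 32, 9, 8, 21, 4, 25, 26, 15, 16, 19, 30, 1.
The distinct values are {0, 1, 2, 4, 8, 9, 13, 15, 16, 17, 18, 19, 21, 25, 26, 30, 32, 33}; there are 18 of them.

18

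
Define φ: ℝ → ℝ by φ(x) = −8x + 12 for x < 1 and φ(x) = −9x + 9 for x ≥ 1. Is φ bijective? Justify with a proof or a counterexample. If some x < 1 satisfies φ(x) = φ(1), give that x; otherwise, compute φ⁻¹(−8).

17/9

Both pieces are strictly decreasing (slopes −8 and −9), so each is injective on its own interval.
The left piece maps (−∞, 1) onto (4, ∞); the right piece maps [1, ∞) onto (−∞, 0].
The images leave a gap (4 has no preimage), so φ is not surjective, hence not bijective.
Because the two images are disjoint, no x < 1 has φ(x) = φ(1), so we compute φ⁻¹(−8): −8 lies in (−∞, 0], so solve −9x + 9 = −8: x = (−8 − 9)/(−9) = 17/9.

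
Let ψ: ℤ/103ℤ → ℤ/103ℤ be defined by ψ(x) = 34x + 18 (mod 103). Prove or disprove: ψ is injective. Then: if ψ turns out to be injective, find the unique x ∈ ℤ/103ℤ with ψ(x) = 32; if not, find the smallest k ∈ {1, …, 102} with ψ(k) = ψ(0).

By definition, injectivity means: for all s, t in the domain, ψ(s) = ψ(t) implies s = t.
Suppose ψ(s) = ψ(t) in ℤ/103ℤ. Then 34s + 18 ≡ 34t + 18 (mod 103), therefore 34(s − t) ≡ 0 (mod 103).
Since gcd(34, 103) = 1, 34 is invertible modulo 103, therefore s − t ≡ 0 (mod 103), i.e. s = t.
Therefore ψ is injective.
We now compute 34⁻¹ mod 103 explicitly. Euclid's algorithm: 103 = 3·34 + 1; back-substituting gives 1 = 100·34 − 33·103, so 34⁻¹ ≡ 100 (mod 103).
Since ψ is injective, we compute ψ⁻¹(32): solve 34x + 18 ≡ 32 (mod 103), i.e. 34x ≡ 14 (mod 103).
Multiplying by 34⁻¹ = 100 gives x ≡ 100·14 = 1400 = 13·103 + 61 ≡ 61 (mod 103).
Check: ψ(61) = 34·61 + 18 = 2092 = 20·103 + 32 ≡ 32 (mod 103).

61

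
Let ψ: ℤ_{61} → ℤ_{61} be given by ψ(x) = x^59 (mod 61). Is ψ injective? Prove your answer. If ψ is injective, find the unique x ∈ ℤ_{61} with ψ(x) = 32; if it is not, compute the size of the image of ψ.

Since 61 is prime, the nonzero elements of ℤ_{61} form a cyclic group of order 60.
As gcd(59, 60) = 1, raising to the 59th power is a bijection on this group: if x_1^59 ≡ x_2^59 then (x_1x_2^{−1})^59 = 1, and the only element of order dividing gcd(59, 60) = 1 is 1, so x_1 = x_2.
With ψ(0) = 0 this makes ψ injective on all of ℤ_{61}, hence bijective (finite equal-size domain and codomain). In particular ψ is injective.
Since ψ is injective, we find the preimage of 32. The inverse of x ↦ x^59 on (ℤ_{61})^× is x ↦ x^59, because 59·59 = 3481 = 58·60 + 1 ≡ 1 (mod 60) and x^{60} = 1 for x ≠ 0 (Fermat). So ψ⁻¹(32) = 32^59 mod 61.
Repeated squaring mod 61: 32^1 ≡ 32, 32^2 ≡ 32² = 1024 ≡ 48, 32^4 ≡ 48² = 2304 ≡ 47, 32^8 ≡ 47² = 2209 ≡ 13, 32^16 ≡ 13² = 169 ≡ 47, 32^32 ≡ 47² = 2209 ≡ 13. Since 59 = 32 + 16 + 8 + 2 + 1, 32^59 ≡ 13·47·13·48·32: 13·47 = 611 ≡ 1, then 1·13 = 13, then 13·48 = 624 ≡ 14, then 14·32 = 448 ≡ 21. So 32^59 ≡ 21 (mod 61).
Hence ψ⁻¹(32) = 21.

21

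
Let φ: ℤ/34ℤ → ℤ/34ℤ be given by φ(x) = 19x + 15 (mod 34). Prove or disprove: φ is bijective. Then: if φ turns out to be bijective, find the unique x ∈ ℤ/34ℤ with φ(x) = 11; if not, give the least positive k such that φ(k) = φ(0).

32

By definition, φ is injective if φ(x_1) = φ(x_2) implies x_1 = x_2.
If φ(x_1) = φ(x_2), then 19x_1 ≡ 19x_2 (mod 34). Because gcd(19, 34) = 1, we may cancel 19 to get x_1 ≡ x_2 (mod 34).
We now compute 19⁻¹ mod 34 explicitly. Euclid's algorithm: 34 = 1·19 + 15, 19 = 1·15 + 4, 15 = 3·4 + 3, 4 = 1·3 + 1; back-substituting gives 1 = 9·19 − 5·34, so 19⁻¹ ≡ 9 (mod 34).
Then y ↦ 9(y − 15) is a two-sided inverse to φ, so every y ∈ ℤ/34ℤ has a preimage.
Hence φ is bijective.
Since φ is bijective, we find φ⁻¹(11): we need 19x ≡ 11 − 15 ≡ 30 (mod 34). Using 19⁻¹ = 9: x ≡ 9·30 = 270 = 7·34 + 32, so x = 32.
Check: φ(32) = 19·32 + 15 = 623 = 18·34 + 11 ≡ 11 (mod 34).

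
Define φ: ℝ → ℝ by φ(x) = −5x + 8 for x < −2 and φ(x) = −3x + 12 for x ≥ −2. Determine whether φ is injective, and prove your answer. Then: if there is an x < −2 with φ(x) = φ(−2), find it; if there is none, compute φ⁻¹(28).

-4

Both pieces are strictly decreasing (slopes −5 and −3), so each is injective on its own interval.
The left piece maps (−∞, −2) onto (18, ∞); the right piece maps [−2, ∞) onto (−∞, 18].
These images are disjoint, so no value is attained by both pieces. Thus φ is injective.
Because the two images are disjoint, no x < −2 has φ(x) = φ(−2), so we compute φ⁻¹(28): 28 lies in (18, ∞), so solve −5x + 8 = 28: x = (28 − 8)/(−5) = −4.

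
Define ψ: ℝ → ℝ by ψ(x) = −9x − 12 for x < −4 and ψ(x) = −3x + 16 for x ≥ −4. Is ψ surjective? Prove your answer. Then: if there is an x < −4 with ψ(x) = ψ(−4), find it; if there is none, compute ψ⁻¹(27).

-40/9

Both pieces are strictly decreasing (slopes −9 and −3), so each is injective on its own interval.
The left piece maps (−∞, −4) onto (24, ∞); the right piece maps [−4, ∞) onto (−∞, 28].
The union (24, ∞) ∪ (−∞, 28] covers ℝ, so ψ is surjective.
For the follow-up: the images overlap, so an x < −4 with ψ(x) = ψ(−4) exists. ψ(−4) = 28; solving −9x − 12 = 28 for x < −4 gives x = (28 + 12)/(−9) = −40/9.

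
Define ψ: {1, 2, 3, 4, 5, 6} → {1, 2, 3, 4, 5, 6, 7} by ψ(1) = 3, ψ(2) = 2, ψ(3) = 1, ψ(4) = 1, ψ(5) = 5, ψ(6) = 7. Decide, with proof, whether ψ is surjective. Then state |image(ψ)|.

5

No element maps to 4, so ψ is not surjective.
The image of ψ is {1, 2, 3, 5, 7}, which has 5 elements.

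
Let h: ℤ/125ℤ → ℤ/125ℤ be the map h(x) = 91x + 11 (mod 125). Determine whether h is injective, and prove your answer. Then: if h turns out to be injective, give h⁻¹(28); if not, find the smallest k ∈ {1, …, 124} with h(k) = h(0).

62

Recall: h is injective if h(a) = h(b) implies a = b.
If h(a) = h(b), then 91a ≡ 91b (mod 125). Because gcd(91, 125) = 1, we may cancel 91 to get a ≡ b (mod 125).
Hence h is injective.
We now compute 91⁻¹ mod 125 explicitly. Euclid's algorithm: 125 = 1·91 + 34, 91 = 2·34 + 23, 34 = 1·23 + 11, 23 = 2·11 + 1; back-substituting gives 1 = 11·91 − 8·125, so 91⁻¹ ≡ 11 (mod 125).
Since h is injective, we compute h⁻¹(28): solve 91x + 11 ≡ 28 (mod 125), i.e. 91x ≡ 17 (mod 125).
Multiplying by 91⁻¹ = 11 gives x ≡ 11·17 = 187 = 1·125 + 62 ≡ 62 (mod 125).
Check: h(62) = 91·62 + 11 = 5653 = 45·125 + 28 ≡ 28 (mod 125).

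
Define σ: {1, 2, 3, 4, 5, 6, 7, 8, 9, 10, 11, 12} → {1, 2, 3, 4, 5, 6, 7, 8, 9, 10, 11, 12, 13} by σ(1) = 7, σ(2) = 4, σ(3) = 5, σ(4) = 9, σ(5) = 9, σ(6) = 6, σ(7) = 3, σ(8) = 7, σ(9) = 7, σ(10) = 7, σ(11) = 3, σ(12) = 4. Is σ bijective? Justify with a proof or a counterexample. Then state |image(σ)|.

6

σ(4) = 9 = σ(5) with 4 ≠ 5, so σ is not injective, hence not bijective.
The image of σ is {3, 4, 5, 6, 7, 9}, which has 6 elements.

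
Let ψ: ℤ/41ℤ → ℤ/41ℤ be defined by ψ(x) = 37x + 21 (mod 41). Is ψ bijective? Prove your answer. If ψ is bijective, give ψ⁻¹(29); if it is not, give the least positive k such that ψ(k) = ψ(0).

Suppose ψ(s) = ψ(t) in ℤ/41ℤ. Then 37s + 21 ≡ 37t + 21 (mod 41), hence 37(s − t) ≡ 0 (mod 41).
Since gcd(37, 41) = 1, 37 is invertible modulo 41, so s − t ≡ 0 (mod 41), i.e. s = t.
We now compute 37⁻¹ mod 41 explicitly. Euclid's algorithm: 41 = 1·37 + 4, 37 = 9·4 + 1; back-substituting gives 1 = 10·37 − 9·41, so 37⁻¹ ≡ 10 (mod 41).
Then y ↦ 10(y − 21) is a two-sided inverse to ψ, so every y ∈ ℤ/41ℤ has a preimage.
Hence ψ is bijective.
Since ψ is bijective, we find ψ⁻¹(29): we need 37x ≡ 29 − 21 ≡ 8 (mod 41). Using 37⁻¹ = 10: x ≡ 10·8 = 80 = 1·41 + 39, so x = 39.
Check: ψ(39) = 37·39 + 21 = 1464 = 35·41 + 29 ≡ 29 (mod 41).

39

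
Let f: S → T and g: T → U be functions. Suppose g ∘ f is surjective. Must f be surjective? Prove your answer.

not surjective

No. Take S = {0, 1, 2}, T = {0, 1, 2, 3, 4}, U = {0}, f(a) = 0 for every a ∈ S, and g(b) = 0 for every b ∈ T.
Then g ∘ f is surjective onto {0}, but 4 ∈ T has no preimage under f, so f is not surjective.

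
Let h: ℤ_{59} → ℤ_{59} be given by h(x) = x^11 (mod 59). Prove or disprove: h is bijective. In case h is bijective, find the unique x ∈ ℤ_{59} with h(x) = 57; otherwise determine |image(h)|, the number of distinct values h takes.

20

Since 59 is prime, the nonzero elements of ℤ_{59} form a cyclic group of order 58.
As gcd(11, 58) = 1, raising to the 11th power is a bijection on this group: if u^11 ≡ v^11 then (uv^{−1})^11 = 1, and the only element of order dividing gcd(11, 58) = 1 is 1, so u = v.
With h(0) = 0 this makes h injective on all of ℤ_{59}, hence bijective (finite equal-size domain and codomain). In particular h is bijective.
Since h is bijective, we find the preimage of 57. The inverse of x ↦ x^11 on (ℤ_{59})^× is x ↦ x^37, because 11·37 = 407 = 7·58 + 1 ≡ 1 (mod 58) and x^{58} = 1 for x ≠ 0 (Fermat). So h⁻¹(57) = 57^37 mod 59.
Repeated squaring mod 59: 57^1 ≡ 57, 57^2 ≡ 57² = 3249 ≡ 4, 57^4 ≡ 4² = 16, 57^8 ≡ 16² = 256 ≡ 20, 57^16 ≡ 20² = 400 ≡ 46, 57^32 ≡ 46² = 2116 ≡ 51. Since 37 = 32 + 4 + 1, 57^37 ≡ 51·16·57: 51·16 = 816 ≡ 49, then 49·57 = 2793 ≡ 20. So 57^37 ≡ 20 (mod 59).
Hence h⁻¹(57) = 20.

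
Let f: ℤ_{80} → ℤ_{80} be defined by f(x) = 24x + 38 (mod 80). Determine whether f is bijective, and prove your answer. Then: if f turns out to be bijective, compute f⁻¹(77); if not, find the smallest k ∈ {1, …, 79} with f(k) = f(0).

10

We have gcd(24, 80) = 8 > 1. Taking a = 0 and b = 10: f(0) = 38 and f(10) = 24·10 + 38 = 278 ≡ 38 (mod 80).
So f(0) = f(10) while 0 ≠ 10, therefore f is not injective, hence not bijective.
Since f is not bijective, we find the least positive k with f(k) = f(0): this means 24k ≡ 0 (mod 80), i.e. 80 ∣ 24k. Since gcd(24, 80) = 8, dividing through by 8 this holds exactly when 10 ∣ 3k, and as gcd(3, 10) = 1, exactly when 10 ∣ k.
The smallest positive such k is 10.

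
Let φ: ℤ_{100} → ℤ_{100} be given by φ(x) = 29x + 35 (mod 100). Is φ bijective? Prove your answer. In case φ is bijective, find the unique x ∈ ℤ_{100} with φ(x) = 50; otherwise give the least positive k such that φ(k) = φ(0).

Suppose φ(x_1) = φ(x_2) in ℤ_{100}. Then 29x_1 + 35 ≡ 29x_2 + 35 (mod 100), therefore 29(x_1 − x_2) ≡ 0 (mod 100).
Since gcd(29, 100) = 1, 29 is invertible modulo 100, thus x_1 − x_2 ≡ 0 (mod 100), i.e. x_1 = x_2.
We now compute 29⁻¹ mod 100 explicitly. Euclid's algorithm: 100 = 3·29 + 13, 29 = 2·13 + 3, 13 = 4·3 + 1; back-substituting gives 1 = 69·29 − 20·100, so 29⁻¹ ≡ 69 (mod 100).
Then y ↦ 69(y − 35) is a two-sided inverse to φ, so every y ∈ ℤ_{100} has a preimage.
Hence φ is bijective.
Since φ is bijective, we compute φ⁻¹(50): solve 29x + 35 ≡ 50 (mod 100), i.e. 29x ≡ 15 (mod 100).
Multiplying by 29⁻¹ = 69 gives x ≡ 69·15 = 1035 = 10·100 + 35 ≡ 35 (mod 100).
Check: φ(35) = 29·35 + 35 = 1050 = 10·100 + 50 ≡ 50 (mod 100).

35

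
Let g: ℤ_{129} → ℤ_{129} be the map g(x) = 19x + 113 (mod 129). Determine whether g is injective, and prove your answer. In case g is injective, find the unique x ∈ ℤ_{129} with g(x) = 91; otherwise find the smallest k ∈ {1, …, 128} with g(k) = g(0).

26

Recall: g is injective when g(x_1) = g(x_2) forces x_1 = x_2.
If g(x_1) = g(x_2), then 19x_1 ≡ 19x_2 (mod 129). Because gcd(19, 129) = 1, we may cancel 19 to get x_1 ≡ x_2 (mod 129).
Thus g is injective.
We now compute 19⁻¹ mod 129 explicitly. Euclid's algorithm: 129 = 6·19 + 15, 19 = 1·15 + 4, 15 = 3·4 + 3, 4 = 1·3 + 1; back-substituting gives 1 = 34·19 − 5·129, so 19⁻¹ ≡ 34 (mod 129).
Since g is injective, we compute g⁻¹(91): solve 19x + 113 ≡ 91 (mod 129), i.e. 19x ≡ 107 (mod 129).
Multiplying by 19⁻¹ = 34 gives x ≡ 34·107 = 3638 = 28·129 + 26 ≡ 26 (mod 129).
Check: g(26) = 19·26 + 113 = 607 = 4·129 + 91 ≡ 91 (mod 129).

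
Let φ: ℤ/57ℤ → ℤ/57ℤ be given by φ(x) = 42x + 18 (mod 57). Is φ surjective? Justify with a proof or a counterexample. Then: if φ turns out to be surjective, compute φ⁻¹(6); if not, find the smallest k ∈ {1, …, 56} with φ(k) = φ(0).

19

Since gcd(42, 57) = 3, we have 42x ≡ 0 (mod 3) for all x, so φ(x) ≡ 0 (mod 3).
But 1 ≢ 0 (mod 3), so 1 ∈ ℤ/57ℤ has no preimage. Thus φ is not surjective.
Since φ is not surjective, we find the least positive k with φ(k) = φ(0): this means 42k ≡ 0 (mod 57), i.e. 57 ∣ 42k. Since gcd(42, 57) = 3, dividing through by 3 this holds exactly when 19 ∣ 14k, and as gcd(14, 19) = 1, exactly when 19 ∣ k.
The smallest positive such k is 19.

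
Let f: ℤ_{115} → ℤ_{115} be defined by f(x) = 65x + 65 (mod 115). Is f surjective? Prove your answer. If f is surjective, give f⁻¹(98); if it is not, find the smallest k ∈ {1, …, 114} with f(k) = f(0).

23

Since gcd(65, 115) = 5, we have 65x ≡ 0 (mod 5) for all x, so f(x) ≡ 0 (mod 5).
But 1 ≢ 0 (mod 5), so 1 ∈ ℤ_{115} has no preimage. So f is not surjective.
Since f is not surjective, we find the least positive k with f(k) = f(0): this means 65k ≡ 0 (mod 115), i.e. 115 ∣ 65k. Since gcd(65, 115) = 5, dividing through by 5 this holds exactly when 23 ∣ 13k, and as gcd(13, 23) = 1, exactly when 23 ∣ k.
The smallest positive such k is 23.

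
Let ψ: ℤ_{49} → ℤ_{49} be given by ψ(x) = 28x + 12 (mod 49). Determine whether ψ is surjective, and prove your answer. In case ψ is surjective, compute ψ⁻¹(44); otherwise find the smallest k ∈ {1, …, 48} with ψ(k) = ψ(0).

Since gcd(28, 49) = 7, we have 28x ≡ 0 (mod 7) for all x, so ψ(x) ≡ 5 (mod 7).
But 0 ≢ 5 (mod 7), so 0 ∈ ℤ_{49} has no preimage. Therefore ψ is not surjective.
Since ψ is not surjective, we find the least positive k with ψ(k) = ψ(0): this means 28k ≡ 0 (mod 49), i.e. 49 ∣ 28k. Since gcd(28, 49) = 7, dividing through by 7 this holds exactly when 7 ∣ 4k, and as gcd(4, 7) = 1, exactly when 7 ∣ k.
The smallest positive such k is 7.

7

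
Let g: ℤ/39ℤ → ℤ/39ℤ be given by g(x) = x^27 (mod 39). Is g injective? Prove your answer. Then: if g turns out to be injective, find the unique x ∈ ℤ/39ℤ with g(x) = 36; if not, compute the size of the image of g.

g(2): Repeated squaring mod 39: 2^1 ≡ 2, 2^2 ≡ 2² = 4, 2^4 ≡ 4² = 16, 2^8 ≡ 16² = 256 ≡ 22, 2^16 ≡ 22² = 484 ≡ 16. Since 27 = 16 + 8 + 2 + 1, 2^27 ≡ 16·22·4·2: 16·22 = 352 ≡ 1, then 1·4 = 4, then 4·2 = 8. So 2^27 ≡ 8 (mod 39).
g(5): Repeated squaring mod 39: 5^1 ≡ 5, 5^2 ≡ 5² = 25, 5^4 ≡ 25² = 625 ≡ 1, 5^8 ≡ 1² = 1, 5^16 ≡ 1² = 1. Since 27 = 16 + 8 + 2 + 1, 5^27 ≡ 1·1·25·5: 1·1 = 1, then 1·25 = 25, then 25·5 = 125 ≡ 8. So 5^27 ≡ 8 (mod 39).
So g(2) = g(5) = 8 while 2 ≠ 5, so g is not injective.
Since g is not injective, we determine |image(g)|. Computing x^27 mod 39 for each x (by repeated squaring, reducing mod 39 at every step), the values g(0), g(1), …, g(38) are: 0, 1, 8, 27, 25, 8, 21, 31, 5, 27, 25, 5, 12, 13, 14, 21, 1, 38, 21, 34, 5, 18, 1, 38, 18, 25, 26, 27, 34, 14, 12, 34, 8, 18, 31, 14, 12, 31, 38.
The distinct values are {0, 1, 5, 8, 12, 13, 14, 18, 21, 25, 26, 27, 31, 34, 38}; there are 15 of them.

15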